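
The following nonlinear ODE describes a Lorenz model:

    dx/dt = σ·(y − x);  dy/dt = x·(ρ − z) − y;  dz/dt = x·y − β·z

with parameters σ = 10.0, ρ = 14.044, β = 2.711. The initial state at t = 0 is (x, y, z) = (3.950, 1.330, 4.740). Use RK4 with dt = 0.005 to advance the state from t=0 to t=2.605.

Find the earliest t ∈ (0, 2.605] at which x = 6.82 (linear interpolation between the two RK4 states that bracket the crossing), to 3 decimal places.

t = 0.264

t=0.000: state=(3.950, 1.330, 4.740)
step 1 (dt=0.005): k1=(-26.200, 35.421, -7.597), k2=(-24.659, 34.797, -7.288), k3=(-24.714, 34.831, -7.291), k4=(-23.223, 34.236, -6.996); state += dt/6·(k1+2k2+2k3+k4)
t=0.005: state=(3.827, 1.504, 4.704)
t=0.010: state=(3.717, 1.673, 4.670)
t=0.015: state=(3.622, 1.836, 4.639)
continuing one RK4 step at a time; state shown every 20 steps (Δt=0.1):
t=0.100: state=(3.409, 4.277, 4.472)
t=0.200: state=(5.092, 7.468, 5.595)
t=0.260: state=(6.697, 9.604, 7.567)
next step: t=0.265: state=(6.843, 9.771, 7.790) — x has crossed 6.82
linear interpolation between t=0.260 (6.69721) and t=0.265 (6.84308) → t≈0.264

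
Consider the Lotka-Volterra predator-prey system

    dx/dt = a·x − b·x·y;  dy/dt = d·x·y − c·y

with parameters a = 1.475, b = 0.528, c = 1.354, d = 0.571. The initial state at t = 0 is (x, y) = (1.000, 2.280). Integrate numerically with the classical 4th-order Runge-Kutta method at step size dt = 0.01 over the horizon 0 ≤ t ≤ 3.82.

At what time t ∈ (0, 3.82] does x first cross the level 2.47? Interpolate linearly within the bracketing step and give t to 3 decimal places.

t=0.000: state=(1.000, 2.280)
step 1 (dt=0.01): k1=(0.271, -1.785), k2=(0.276, -1.776), k3=(0.276, -1.776), k4=(0.281, -1.768); state += dt/6·(k1+2k2+2k3+k4)
t=0.010: state=(1.003, 2.262)
t=0.020: state=(1.006, 2.245)
t=0.030: state=(1.009, 2.227)
continuing one RK4 step at a time; state shown every 20 steps (Δt=0.2):
t=0.200: state=(1.075, 1.957)
t=0.400: state=(1.191, 1.698)
t=0.600: state=(1.351, 1.497)
t=0.800: state=(1.563, 1.348)
t=1.000: state=(1.831, 1.247)
t=1.200: state=(2.163, 1.194)
t=1.350: state=(2.456, 1.188)
next step: t=1.360: state=(2.477, 1.188) — x has crossed 2.47
linear interpolation between t=1.350 (2.45576) and t=1.360 (2.47667) → t≈1.357

t = 1.357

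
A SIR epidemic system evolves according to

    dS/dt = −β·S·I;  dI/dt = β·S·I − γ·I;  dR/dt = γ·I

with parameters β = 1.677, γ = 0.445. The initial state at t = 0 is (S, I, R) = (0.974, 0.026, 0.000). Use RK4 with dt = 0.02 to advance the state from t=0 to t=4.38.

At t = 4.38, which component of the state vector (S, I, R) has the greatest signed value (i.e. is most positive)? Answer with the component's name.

largest component: R

t=0.000: state=(0.974, 0.026, 0.000)
step 1 (dt=0.02): k1=(-0.042, 0.031, 0.012), k2=(-0.043, 0.031, 0.012), k3=(-0.043, 0.031, 0.012), k4=(-0.043, 0.032, 0.012); state += dt/6·(k1+2k2+2k3+k4)
t=0.020: state=(0.973, 0.027, 0.000)
t=0.040: state=(0.972, 0.027, 0.000)
t=0.060: state=(0.971, 0.028, 0.001)
continuing one RK4 step at a time; state shown every 10 steps (Δt=0.2):
t=0.200: state=(0.964, 0.033, 0.003)
t=0.400: state=(0.953, 0.042, 0.006)
t=0.600: state=(0.938, 0.052, 0.010)
t=0.800: state=(0.920, 0.065, 0.015)
t=1.000: state=(0.897, 0.081, 0.022)
t=1.200: state=(0.871, 0.100, 0.030)
t=1.400: state=(0.839, 0.121, 0.040)
t=1.600: state=(0.802, 0.146, 0.051)
t=1.800: state=(0.760, 0.174, 0.066)
t=2.000: state=(0.714, 0.204, 0.082)
t=2.200: state=(0.663, 0.235, 0.102)
t=2.400: state=(0.610, 0.266, 0.124)
t=2.600: state=(0.555, 0.296, 0.149)
t=2.800: state=(0.500, 0.323, 0.177)
t=3.000: state=(0.447, 0.346, 0.207)
t=3.200: state=(0.397, 0.365, 0.238)
t=3.400: state=(0.350, 0.378, 0.271)
t=3.600: state=(0.308, 0.386, 0.306)
t=3.800: state=(0.270, 0.390, 0.340)
t=4.000: state=(0.237, 0.388, 0.375)
t=4.200: state=(0.208, 0.382, 0.409)
t=4.380: state=(0.186, 0.375, 0.439)
compare at T: S=0.186, I=0.375, R=0.439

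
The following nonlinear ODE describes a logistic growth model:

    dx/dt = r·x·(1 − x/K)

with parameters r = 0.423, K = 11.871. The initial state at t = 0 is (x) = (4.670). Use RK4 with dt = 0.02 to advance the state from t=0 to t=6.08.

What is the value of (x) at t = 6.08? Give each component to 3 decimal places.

t=0.000: state=(4.670)
step 1 (dt=0.02): k1=(1.198), k2=(1.199), k3=(1.199), k4=(1.200); state += dt/6·(k1+2k2+2k3+k4)
t=0.020: state=(4.694)
t=0.040: state=(4.718)
t=0.060: state=(4.742)
continuing one RK4 step at a time; state shown every 10 steps (Δt=0.2):
t=0.200: state=(4.912)
t=0.400: state=(5.157)
t=0.600: state=(5.405)
t=0.800: state=(5.655)
t=1.000: state=(5.906)
t=1.200: state=(6.157)
t=1.400: state=(6.407)
t=1.600: state=(6.655)
t=1.800: state=(6.901)
t=2.000: state=(7.144)
t=2.200: state=(7.382)
t=2.400: state=(7.616)
t=2.600: state=(7.844)
t=2.800: state=(8.066)
t=3.000: state=(8.281)
t=3.200: state=(8.490)
t=3.400: state=(8.690)
t=3.600: state=(8.883)
t=3.800: state=(9.069)
t=4.000: state=(9.246)
t=4.200: state=(9.415)
t=4.400: state=(9.575)
t=4.600: state=(9.728)
t=4.800: state=(9.872)
t=5.000: state=(10.009)
t=5.200: state=(10.138)
t=5.400: state=(10.260)
t=5.600: state=(10.374)
t=5.800: state=(10.481)
t=6.000: state=(10.582)
t=6.080: state=(10.620)

(x) = (10.620)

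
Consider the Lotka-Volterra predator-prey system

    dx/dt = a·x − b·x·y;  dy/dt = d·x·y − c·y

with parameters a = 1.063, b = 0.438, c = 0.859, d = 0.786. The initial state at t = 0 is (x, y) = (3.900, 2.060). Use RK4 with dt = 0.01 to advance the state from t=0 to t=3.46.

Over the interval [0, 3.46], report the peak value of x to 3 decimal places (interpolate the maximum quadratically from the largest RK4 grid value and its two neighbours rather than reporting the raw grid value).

max x = 3.924

t=0.000: state=(3.900, 2.060)
step 1 (dt=0.01): k1=(0.627, 4.545), k2=(0.588, 4.600), k3=(0.588, 4.601), k4=(0.549, 4.656); state += dt/6·(k1+2k2+2k3+k4)
t=0.010: state=(3.906, 2.106)
t=0.020: state=(3.911, 2.153)
t=0.030: state=(3.915, 2.201)
continuing one RK4 step at a time; state shown every 20 steps (Δt=0.2):
t=0.200: state=(3.844, 3.205)
t=0.400: state=(3.359, 4.781)
t=0.600: state=(2.539, 6.418)
t=0.800: state=(1.696, 7.527)
t=1.000: state=(1.064, 7.848)
t=1.200: state=(0.668, 7.553)
t=1.400: state=(0.438, 6.926)
t=1.600: state=(0.305, 6.178)
t=1.800: state=(0.227, 5.421)
t=2.000: state=(0.180, 4.713)
t=2.200: state=(0.152, 4.073)
t=2.400: state=(0.135, 3.508)
t=2.600: state=(0.125, 3.015)
t=2.800: state=(0.121, 2.588)
t=3.000: state=(0.122, 2.222)
t=3.200: state=(0.126, 1.908)
t=3.400: state=(0.133, 1.639)
t=3.460: state=(0.136, 1.567)
largest grid value and its neighbours: x(0.060)=3.92301, x(0.070)=3.92382, x(0.080)=3.92372
parabola through these three points peaks at t≈0.074 with x≈3.92389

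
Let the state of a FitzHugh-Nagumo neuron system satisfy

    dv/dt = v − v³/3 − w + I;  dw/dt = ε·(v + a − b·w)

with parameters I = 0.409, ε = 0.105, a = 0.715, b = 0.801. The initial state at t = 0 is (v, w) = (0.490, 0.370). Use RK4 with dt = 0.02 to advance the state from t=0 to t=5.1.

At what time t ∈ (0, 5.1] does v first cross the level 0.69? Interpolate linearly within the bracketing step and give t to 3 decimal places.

t = 0.372

t=0.000: state=(0.490, 0.370)
step 1 (dt=0.02): k1=(0.490, 0.095), k2=(0.493, 0.096), k3=(0.493, 0.096), k4=(0.495, 0.096); state += dt/6·(k1+2k2+2k3+k4)
t=0.020: state=(0.500, 0.372)
t=0.040: state=(0.510, 0.374)
t=0.060: state=(0.520, 0.376)
continuing one RK4 step at a time; state shown every 10 steps (Δt=0.2):
t=0.200: state=(0.593, 0.390)
t=0.360: state=(0.683, 0.407)
next step: t=0.380: state=(0.695, 0.410) — v has crossed 0.69
linear interpolation between t=0.360 (0.68316) and t=0.380 (0.69477) → t≈0.372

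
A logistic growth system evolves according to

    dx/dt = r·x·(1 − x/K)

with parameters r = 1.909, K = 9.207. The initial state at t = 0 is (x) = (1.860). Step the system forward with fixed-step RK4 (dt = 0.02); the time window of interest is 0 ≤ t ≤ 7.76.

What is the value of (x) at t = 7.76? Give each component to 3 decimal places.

t=0.000: state=(1.860)
step 1 (dt=0.02): k1=(2.833), k2=(2.865), k3=(2.866), k4=(2.898); state += dt/6·(k1+2k2+2k3+k4)
t=0.020: state=(1.917)
t=0.040: state=(1.976)
t=0.060: state=(2.036)
continuing one RK4 step at a time; state shown every 25 steps (Δt=0.5):
t=0.500: state=(3.652)
t=1.000: state=(5.807)
t=1.500: state=(7.513)
t=2.000: state=(8.472)
t=2.500: state=(8.909)
t=3.000: state=(9.090)
t=3.500: state=(9.162)
t=4.000: state=(9.189)
t=4.500: state=(9.200)
t=5.000: state=(9.204)
t=5.500: state=(9.206)
t=6.000: state=(9.207)
t=6.500: state=(9.207)
t=7.000: state=(9.207)
t=7.500: state=(9.207)
t=7.760: state=(9.207)

(x) = (9.207)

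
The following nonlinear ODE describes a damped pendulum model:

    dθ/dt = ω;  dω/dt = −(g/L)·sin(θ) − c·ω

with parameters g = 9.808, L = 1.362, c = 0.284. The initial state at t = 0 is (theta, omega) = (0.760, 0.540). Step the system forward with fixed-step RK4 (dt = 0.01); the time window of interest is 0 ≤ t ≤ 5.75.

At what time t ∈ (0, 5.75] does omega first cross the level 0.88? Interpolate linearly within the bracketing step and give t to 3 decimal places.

t = 1.533

t=0.000: state=(0.760, 0.540)
step 1 (dt=0.01): k1=(0.540, -5.114), k2=(0.514, -5.121), k3=(0.514, -5.121), k4=(0.489, -5.127); state += dt/6·(k1+2k2+2k3+k4)
t=0.010: state=(0.765, 0.489)
t=0.020: state=(0.770, 0.437)
t=0.030: state=(0.774, 0.386)
continuing one RK4 step at a time; state shown every 20 steps (Δt=0.2):
t=0.200: state=(0.766, -0.474)
t=0.400: state=(0.581, -1.334)
t=0.600: state=(0.256, -1.836)
t=0.800: state=(-0.119, -1.827)
t=1.000: state=(-0.442, -1.327)
t=1.200: state=(-0.630, -0.523)
t=1.400: state=(-0.646, 0.356)
t=1.530: state=(-0.565, 0.870)
next step: t=1.540: state=(-0.556, 0.906) — omega has crossed 0.88
linear interpolation between t=1.530 (0.87012) and t=1.540 (0.90590) → t≈1.533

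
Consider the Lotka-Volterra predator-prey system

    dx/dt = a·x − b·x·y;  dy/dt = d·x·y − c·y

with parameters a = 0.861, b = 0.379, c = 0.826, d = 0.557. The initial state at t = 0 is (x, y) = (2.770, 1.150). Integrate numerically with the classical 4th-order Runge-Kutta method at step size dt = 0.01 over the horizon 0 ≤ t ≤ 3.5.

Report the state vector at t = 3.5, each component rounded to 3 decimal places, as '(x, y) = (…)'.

t=0.000: state=(2.770, 1.150)
step 1 (dt=0.01): k1=(1.178, 0.824), k2=(1.176, 0.831), k3=(1.176, 0.831), k4=(1.174, 0.838); state += dt/6·(k1+2k2+2k3+k4)
t=0.010: state=(2.782, 1.158)
t=0.020: state=(2.793, 1.167)
t=0.030: state=(2.805, 1.175)
continuing one RK4 step at a time; state shown every 20 steps (Δt=0.2):
t=0.200: state=(2.995, 1.344)
t=0.400: state=(3.183, 1.608)
t=0.600: state=(3.305, 1.958)
t=0.800: state=(3.329, 2.405)
t=1.000: state=(3.231, 2.941)
t=1.200: state=(3.004, 3.533)
t=1.400: state=(2.670, 4.111)
t=1.600: state=(2.278, 4.592)
t=1.800: state=(1.886, 4.908)
t=2.000: state=(1.535, 5.031)
t=2.200: state=(1.247, 4.977)
t=2.400: state=(1.022, 4.785)
t=2.600: state=(0.854, 4.501)
t=2.800: state=(0.730, 4.166)
t=3.000: state=(0.641, 3.811)
t=3.200: state=(0.578, 3.457)
t=3.400: state=(0.535, 3.117)
t=3.500: state=(0.520, 2.956)

(x, y) = (0.520, 2.956)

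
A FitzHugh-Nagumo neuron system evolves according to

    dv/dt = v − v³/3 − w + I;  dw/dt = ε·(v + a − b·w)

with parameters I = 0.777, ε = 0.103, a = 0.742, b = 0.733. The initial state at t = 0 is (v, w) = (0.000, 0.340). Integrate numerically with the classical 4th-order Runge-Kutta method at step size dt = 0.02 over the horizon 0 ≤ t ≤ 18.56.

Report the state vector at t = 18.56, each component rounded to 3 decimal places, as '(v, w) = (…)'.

t=0.000: state=(0.000, 0.340)
step 1 (dt=0.02): k1=(0.437, 0.051), k2=(0.441, 0.051), k3=(0.441, 0.051), k4=(0.445, 0.052); state += dt/6·(k1+2k2+2k3+k4)
t=0.020: state=(0.009, 0.341)
t=0.040: state=(0.018, 0.342)
t=0.060: state=(0.027, 0.343)
continuing one RK4 step at a time; state shown every 50 steps (Δt=1):
t=1.000: state=(0.678, 0.419)
t=2.000: state=(1.536, 0.576)
t=3.000: state=(1.734, 0.774)
t=4.000: state=(1.679, 0.961)
t=5.000: state=(1.588, 1.127)
t=6.000: state=(1.487, 1.271)
t=7.000: state=(1.379, 1.395)
t=8.000: state=(1.260, 1.498)
t=9.000: state=(1.121, 1.581)
t=10.000: state=(0.947, 1.642)
t=11.000: state=(0.697, 1.679)
t=12.000: state=(0.238, 1.679)
t=13.000: state=(-0.836, 1.608)
t=14.000: state=(-1.867, 1.419)
t=15.000: state=(-1.932, 1.198)
t=16.000: state=(-1.864, 0.996)
t=17.000: state=(-1.787, 0.816)
t=18.000: state=(-1.710, 0.657)
t=18.560: state=(-1.667, 0.576)

(v, w) = (-1.667, 0.576)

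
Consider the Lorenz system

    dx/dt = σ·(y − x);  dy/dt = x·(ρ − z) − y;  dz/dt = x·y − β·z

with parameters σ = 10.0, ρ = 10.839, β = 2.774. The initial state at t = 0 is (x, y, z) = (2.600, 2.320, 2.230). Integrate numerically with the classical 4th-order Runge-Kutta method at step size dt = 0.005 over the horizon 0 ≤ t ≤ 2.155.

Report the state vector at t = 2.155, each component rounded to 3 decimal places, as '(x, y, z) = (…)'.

(x, y, z) = (4.602, 5.386, 7.566)

t=0.000: state=(2.600, 2.320, 2.230)
step 1 (dt=0.005): k1=(-2.800, 20.063, -0.154), k2=(-2.228, 19.954, -0.039), k3=(-2.245, 19.966, -0.037), k4=(-1.689, 19.867, 0.079); state += dt/6·(k1+2k2+2k3+k4)
t=0.005: state=(2.589, 2.420, 2.230)
t=0.010: state=(2.583, 2.519, 2.231)
t=0.015: state=(2.582, 2.617, 2.233)
continuing one RK4 step at a time; state shown every 20 steps (Δt=0.1):
t=0.100: state=(3.154, 4.338, 2.511)
t=0.200: state=(4.784, 6.802, 3.853)
t=0.300: state=(6.985, 9.175, 7.158)
t=0.400: state=(8.558, 9.169, 11.997)
t=0.500: state=(7.868, 6.001, 14.732)
t=0.600: state=(5.523, 3.096, 13.741)
t=0.700: state=(3.523, 2.042, 11.355)
t=0.800: state=(2.546, 2.015, 9.111)
t=0.900: state=(2.345, 2.427, 7.363)
t=1.000: state=(2.651, 3.167, 6.182)
t=1.100: state=(3.367, 4.282, 5.661)
t=1.200: state=(4.474, 5.757, 6.022)
t=1.300: state=(5.846, 7.229, 7.546)
t=1.400: state=(7.002, 7.788, 10.062)
t=1.500: state=(7.190, 6.741, 12.257)
t=1.600: state=(6.237, 4.932, 12.721)
t=1.700: state=(4.909, 3.692, 11.685)
t=1.800: state=(3.957, 3.297, 10.163)
t=1.900: state=(3.583, 3.475, 8.788)
t=2.000: state=(3.702, 4.030, 7.838)
t=2.100: state=(4.203, 4.860, 7.471)
t=2.155: state=(4.602, 5.386, 7.566)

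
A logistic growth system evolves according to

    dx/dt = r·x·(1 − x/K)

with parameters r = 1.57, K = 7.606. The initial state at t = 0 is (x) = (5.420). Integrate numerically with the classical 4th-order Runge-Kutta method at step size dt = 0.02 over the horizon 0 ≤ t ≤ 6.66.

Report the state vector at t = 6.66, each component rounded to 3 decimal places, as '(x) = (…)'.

(x) = (7.606)

t=0.000: state=(5.420)
step 1 (dt=0.02): k1=(2.446), k2=(2.429), k3=(2.429), k4=(2.413); state += dt/6·(k1+2k2+2k3+k4)
t=0.020: state=(5.469)
t=0.040: state=(5.517)
t=0.060: state=(5.564)
continuing one RK4 step at a time; state shown every 25 steps (Δt=0.5):
t=0.500: state=(6.424)
t=1.000: state=(7.017)
t=1.500: state=(7.326)
t=2.000: state=(7.476)
t=2.500: state=(7.546)
t=3.000: state=(7.578)
t=3.500: state=(7.593)
t=4.000: state=(7.600)
t=4.500: state=(7.603)
t=5.000: state=(7.605)
t=5.500: state=(7.605)
t=6.000: state=(7.606)
t=6.500: state=(7.606)
t=6.660: state=(7.606)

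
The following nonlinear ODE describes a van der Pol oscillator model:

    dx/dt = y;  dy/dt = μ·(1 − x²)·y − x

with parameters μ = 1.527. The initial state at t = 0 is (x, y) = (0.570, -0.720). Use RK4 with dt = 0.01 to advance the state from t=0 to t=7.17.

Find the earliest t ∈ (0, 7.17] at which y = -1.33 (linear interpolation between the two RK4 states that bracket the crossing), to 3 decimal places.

t=0.000: state=(0.570, -0.720)
step 1 (dt=0.01): k1=(-0.720, -1.312), k2=(-0.727, -1.320), k3=(-0.727, -1.320), k4=(-0.733, -1.328); state += dt/6·(k1+2k2+2k3+k4)
t=0.010: state=(0.563, -0.733)
t=0.020: state=(0.555, -0.747)
t=0.030: state=(0.548, -0.760)
continuing one RK4 step at a time; state shown every 25 steps (Δt=0.25):
t=0.250: state=(0.344, -1.107)
t=0.360: state=(0.211, -1.326)
next step: t=0.370: state=(0.197, -1.348) — y has crossed -1.33
linear interpolation between t=0.360 (-1.32611) and t=0.370 (-1.34772) → t≈0.362

t = 0.362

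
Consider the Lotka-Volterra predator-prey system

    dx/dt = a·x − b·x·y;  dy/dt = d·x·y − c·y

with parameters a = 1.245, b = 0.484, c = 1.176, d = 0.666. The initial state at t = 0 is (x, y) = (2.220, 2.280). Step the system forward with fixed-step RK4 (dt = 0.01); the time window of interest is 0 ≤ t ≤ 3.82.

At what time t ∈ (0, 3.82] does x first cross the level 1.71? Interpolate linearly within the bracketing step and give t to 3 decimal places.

t = 1.621

t=0.000: state=(2.220, 2.280)
step 1 (dt=0.01): k1=(0.314, 0.690), k2=(0.311, 0.693), k3=(0.311, 0.693), k4=(0.307, 0.697); state += dt/6·(k1+2k2+2k3+k4)
t=0.010: state=(2.223, 2.287)
t=0.020: state=(2.226, 2.294)
t=0.030: state=(2.229, 2.301)
continuing one RK4 step at a time; state shown every 20 steps (Δt=0.2):
t=0.200: state=(2.268, 2.431)
t=0.400: state=(2.280, 2.602)
t=0.600: state=(2.254, 2.783)
t=0.800: state=(2.189, 2.958)
t=1.000: state=(2.093, 3.111)
t=1.200: state=(1.975, 3.225)
t=1.400: state=(1.848, 3.288)
t=1.600: state=(1.723, 3.296)
t=1.620: state=(1.711, 3.294)
next step: t=1.630: state=(1.705, 3.293) — x has crossed 1.71
linear interpolation between t=1.620 (1.71059) and t=1.630 (1.70463) → t≈1.621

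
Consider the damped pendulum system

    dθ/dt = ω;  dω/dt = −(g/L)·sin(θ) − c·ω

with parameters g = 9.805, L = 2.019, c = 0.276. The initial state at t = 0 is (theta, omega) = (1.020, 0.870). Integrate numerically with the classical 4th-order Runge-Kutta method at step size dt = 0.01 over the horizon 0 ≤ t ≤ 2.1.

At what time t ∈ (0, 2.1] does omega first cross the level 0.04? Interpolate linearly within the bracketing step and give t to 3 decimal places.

t = 0.189

t=0.000: state=(1.020, 0.870)
step 1 (dt=0.01): k1=(0.870, -4.378), k2=(0.848, -4.383), k3=(0.848, -4.383), k4=(0.826, -4.388); state += dt/6·(k1+2k2+2k3+k4)
t=0.010: state=(1.028, 0.826)
t=0.020: state=(1.037, 0.782)
t=0.030: state=(1.044, 0.738)
continuing one RK4 step at a time; state shown every 10 steps (Δt=0.1):
t=0.100: state=(1.085, 0.429)
t=0.180: state=(1.105, 0.078)
next step: t=0.190: state=(1.106, 0.034) — omega has crossed 0.04
linear interpolation between t=0.180 (0.07802) and t=0.190 (0.03446) → t≈0.189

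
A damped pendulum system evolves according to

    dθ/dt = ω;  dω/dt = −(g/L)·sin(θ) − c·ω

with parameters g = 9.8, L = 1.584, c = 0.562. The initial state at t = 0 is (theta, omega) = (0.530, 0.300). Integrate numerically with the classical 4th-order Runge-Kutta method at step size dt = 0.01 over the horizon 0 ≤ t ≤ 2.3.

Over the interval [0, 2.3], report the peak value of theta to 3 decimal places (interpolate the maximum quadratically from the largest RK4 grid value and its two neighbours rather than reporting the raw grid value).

t=0.000: state=(0.530, 0.300)
step 1 (dt=0.01): k1=(0.300, -3.296), k2=(0.284, -3.295), k3=(0.284, -3.295), k4=(0.267, -3.293); state += dt/6·(k1+2k2+2k3+k4)
t=0.010: state=(0.533, 0.267)
t=0.020: state=(0.535, 0.234)
t=0.030: state=(0.538, 0.201)
continuing one RK4 step at a time; state shown every 10 steps (Δt=0.1):
t=0.100: state=(0.544, -0.025)
t=0.200: state=(0.526, -0.332)
t=0.300: state=(0.478, -0.604)
t=0.400: state=(0.406, -0.830)
t=0.500: state=(0.314, -0.997)
t=0.600: state=(0.209, -1.098)
t=0.700: state=(0.097, -1.130)
t=0.800: state=(-0.015, -1.092)
t=0.900: state=(-0.119, -0.992)
t=1.000: state=(-0.211, -0.838)
t=1.100: state=(-0.285, -0.643)
t=1.200: state=(-0.339, -0.422)
t=1.300: state=(-0.369, -0.189)
t=1.400: state=(-0.377, 0.042)
t=1.500: state=(-0.362, 0.257)
t=1.600: state=(-0.326, 0.447)
t=1.700: state=(-0.273, 0.601)
t=1.800: state=(-0.207, 0.711)
t=1.900: state=(-0.133, 0.774)
t=2.000: state=(-0.054, 0.788)
t=2.100: state=(0.023, 0.754)
t=2.200: state=(0.095, 0.676)
t=2.300: state=(0.157, 0.563)
largest grid value and its neighbours: theta(0.080)=0.54350, theta(0.090)=0.54373, theta(0.100)=0.54363
parabola through these three points peaks at t≈0.092 with theta≈0.54373

max theta = 0.544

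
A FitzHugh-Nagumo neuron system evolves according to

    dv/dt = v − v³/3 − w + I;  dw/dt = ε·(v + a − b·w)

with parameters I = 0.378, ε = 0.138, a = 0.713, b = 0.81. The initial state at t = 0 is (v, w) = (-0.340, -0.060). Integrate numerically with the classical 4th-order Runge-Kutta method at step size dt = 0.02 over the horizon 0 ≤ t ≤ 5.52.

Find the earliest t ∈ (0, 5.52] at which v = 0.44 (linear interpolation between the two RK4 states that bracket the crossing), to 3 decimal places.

t = 2.858

t=0.000: state=(-0.340, -0.060)
step 1 (dt=0.02): k1=(0.111, 0.058), k2=(0.112, 0.058), k3=(0.112, 0.058), k4=(0.112, 0.058); state += dt/6·(k1+2k2+2k3+k4)
t=0.020: state=(-0.338, -0.059)
t=0.040: state=(-0.336, -0.058)
t=0.060: state=(-0.333, -0.056)
continuing one RK4 step at a time; state shown every 10 steps (Δt=0.2):
t=0.200: state=(-0.317, -0.048)
t=0.400: state=(-0.292, -0.036)
t=0.600: state=(-0.265, -0.023)
t=0.800: state=(-0.235, -0.010)
t=1.000: state=(-0.201, 0.004)
t=1.200: state=(-0.164, 0.018)
t=1.400: state=(-0.122, 0.033)
t=1.600: state=(-0.074, 0.049)
t=1.800: state=(-0.020, 0.066)
t=2.000: state=(0.043, 0.085)
t=2.200: state=(0.115, 0.104)
t=2.400: state=(0.199, 0.126)
t=2.600: state=(0.295, 0.149)
t=2.800: state=(0.405, 0.175)
t=2.840: state=(0.429, 0.180)
next step: t=2.860: state=(0.441, 0.183) — v has crossed 0.44
linear interpolation between t=2.840 (0.42903) and t=2.860 (0.44111) → t≈2.858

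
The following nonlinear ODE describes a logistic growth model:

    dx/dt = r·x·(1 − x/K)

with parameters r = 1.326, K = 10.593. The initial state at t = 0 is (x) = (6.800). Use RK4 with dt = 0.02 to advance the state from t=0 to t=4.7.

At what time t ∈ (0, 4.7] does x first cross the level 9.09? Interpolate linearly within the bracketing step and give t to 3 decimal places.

t=0.000: state=(6.800)
step 1 (dt=0.02): k1=(3.229), k2=(3.216), k3=(3.216), k4=(3.204); state += dt/6·(k1+2k2+2k3+k4)
t=0.020: state=(6.864)
t=0.040: state=(6.928)
t=0.060: state=(6.991)
continuing one RK4 step at a time; state shown every 10 steps (Δt=0.2):
t=0.200: state=(7.419)
t=0.400: state=(7.976)
t=0.600: state=(8.463)
t=0.800: state=(8.879)
t=0.900: state=(9.061)
next step: t=0.920: state=(9.095) — x has crossed 9.09
linear interpolation between t=0.900 (9.06069) and t=0.920 (9.09512) → t≈0.917

t = 0.917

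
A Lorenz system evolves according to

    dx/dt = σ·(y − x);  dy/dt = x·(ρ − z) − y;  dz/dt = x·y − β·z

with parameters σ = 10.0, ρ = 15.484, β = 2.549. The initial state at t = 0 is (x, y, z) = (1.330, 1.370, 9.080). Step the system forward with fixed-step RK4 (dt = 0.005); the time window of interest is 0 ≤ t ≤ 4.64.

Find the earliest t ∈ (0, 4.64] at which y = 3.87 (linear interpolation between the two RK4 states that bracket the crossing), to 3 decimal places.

t=0.000: state=(1.330, 1.370, 9.080)
step 1 (dt=0.005): k1=(0.400, 7.147, -21.323), k2=(0.569, 7.207, -21.162), k3=(0.566, 7.209, -21.162), k4=(0.732, 7.270, -21.001); state += dt/6·(k1+2k2+2k3+k4)
t=0.005: state=(1.333, 1.406, 8.974)
t=0.010: state=(1.337, 1.443, 8.870)
t=0.015: state=(1.343, 1.480, 8.767)
continuing one RK4 step at a time; state shown every 40 steps (Δt=0.2):
t=0.200: state=(2.560, 3.793, 6.193)
next step: t=0.205: state=(2.623, 3.895, 6.164) — y has crossed 3.87
linear interpolation between t=0.200 (3.79337) and t=0.205 (3.89473) → t≈0.204

t = 0.204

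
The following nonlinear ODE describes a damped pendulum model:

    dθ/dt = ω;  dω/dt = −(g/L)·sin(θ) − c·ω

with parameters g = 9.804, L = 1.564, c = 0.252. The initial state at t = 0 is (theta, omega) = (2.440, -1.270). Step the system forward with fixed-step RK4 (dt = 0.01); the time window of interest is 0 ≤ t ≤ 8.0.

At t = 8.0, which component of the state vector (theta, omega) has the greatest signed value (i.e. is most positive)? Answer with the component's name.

t=0.000: state=(2.440, -1.270)
step 1 (dt=0.01): k1=(-1.270, -3.726), k2=(-1.289, -3.752), k3=(-1.289, -3.752), k4=(-1.308, -3.778); state += dt/6·(k1+2k2+2k3+k4)
t=0.010: state=(2.427, -1.308)
t=0.020: state=(2.414, -1.346)
t=0.030: state=(2.400, -1.384)
continuing one RK4 step at a time; state shown every 50 steps (Δt=0.5):
t=0.500: state=(1.230, -3.711)
t=1.000: state=(-0.857, -3.659)
t=1.500: state=(-1.873, -0.413)
t=2.000: state=(-1.342, 2.506)
t=2.500: state=(0.349, 3.509)
t=3.000: state=(1.461, 0.686)
t=3.500: state=(1.040, -2.254)
t=4.000: state=(-0.412, -2.844)
t=4.500: state=(-1.224, -0.195)
t=5.000: state=(-0.639, 2.315)
t=5.500: state=(0.602, 2.016)
t=6.000: state=(0.993, -0.531)
t=6.500: state=(0.209, -2.239)
t=7.000: state=(-0.731, -1.077)
t=7.500: state=(-0.691, 1.173)
t=8.000: state=(0.170, 1.820)
compare at T: theta=0.170, omega=1.820

largest component: omega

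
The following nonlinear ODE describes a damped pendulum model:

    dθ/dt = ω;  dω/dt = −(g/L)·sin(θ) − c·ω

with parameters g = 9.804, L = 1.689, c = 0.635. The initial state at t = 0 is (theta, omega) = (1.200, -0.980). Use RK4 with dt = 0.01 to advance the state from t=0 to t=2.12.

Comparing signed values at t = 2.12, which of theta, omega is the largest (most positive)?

t=0.000: state=(1.200, -0.980)
step 1 (dt=0.01): k1=(-0.980, -4.788), k2=(-1.004, -4.762), k3=(-1.004, -4.762), k4=(-1.028, -4.736); state += dt/6·(k1+2k2+2k3+k4)
t=0.010: state=(1.190, -1.028)
t=0.020: state=(1.179, -1.075)
t=0.030: state=(1.168, -1.121)
continuing one RK4 step at a time; state shown every 10 steps (Δt=0.1):
t=0.100: state=(1.079, -1.431)
t=0.200: state=(0.916, -1.816)
t=0.300: state=(0.719, -2.114)
t=0.400: state=(0.497, -2.305)
t=0.500: state=(0.262, -2.370)
t=0.600: state=(0.027, -2.304)
t=0.700: state=(-0.195, -2.114)
t=0.800: state=(-0.392, -1.820)
t=0.900: state=(-0.556, -1.449)
t=1.000: state=(-0.680, -1.032)
t=1.100: state=(-0.762, -0.596)
t=1.200: state=(-0.800, -0.162)
t=1.300: state=(-0.795, 0.252)
t=1.400: state=(-0.751, 0.630)
t=1.500: state=(-0.671, 0.959)
t=1.600: state=(-0.561, 1.226)
t=1.700: state=(-0.428, 1.417)
t=1.800: state=(-0.280, 1.525)
t=1.900: state=(-0.126, 1.544)
t=2.000: state=(0.026, 1.476)
t=2.100: state=(0.167, 1.330)
t=2.120: state=(0.193, 1.293)
compare at T: theta=0.193, omega=1.293

largest component: omega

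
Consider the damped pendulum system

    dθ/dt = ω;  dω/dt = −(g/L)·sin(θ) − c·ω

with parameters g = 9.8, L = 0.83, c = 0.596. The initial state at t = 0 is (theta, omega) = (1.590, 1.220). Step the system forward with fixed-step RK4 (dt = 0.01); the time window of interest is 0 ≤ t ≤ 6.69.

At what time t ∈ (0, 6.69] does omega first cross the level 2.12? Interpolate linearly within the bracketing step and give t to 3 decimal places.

t = 1.376

t=0.000: state=(1.590, 1.220)
step 1 (dt=0.01): k1=(1.220, -12.532), k2=(1.157, -12.493), k3=(1.158, -12.493), k4=(1.095, -12.454); state += dt/6·(k1+2k2+2k3+k4)
t=0.010: state=(1.602, 1.095)
t=0.020: state=(1.612, 0.971)
t=0.030: state=(1.621, 0.848)
continuing one RK4 step at a time; state shown every 25 steps (Δt=0.25):
t=0.250: state=(1.523, -1.687)
t=0.500: state=(0.794, -3.949)
t=0.750: state=(-0.268, -4.054)
t=1.000: state=(-1.024, -1.759)
t=1.250: state=(-1.117, 0.962)
t=1.370: state=(-0.933, 2.070)
next step: t=1.380: state=(-0.912, 2.151) — omega has crossed 2.12
linear interpolation between t=1.370 (2.06960) and t=1.380 (2.15115) → t≈1.376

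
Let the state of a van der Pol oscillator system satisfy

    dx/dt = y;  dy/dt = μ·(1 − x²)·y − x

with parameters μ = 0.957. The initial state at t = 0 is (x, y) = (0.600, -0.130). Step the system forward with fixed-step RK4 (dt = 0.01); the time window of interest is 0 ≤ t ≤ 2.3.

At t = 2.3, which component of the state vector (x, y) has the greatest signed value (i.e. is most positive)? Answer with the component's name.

largest component: y

t=0.000: state=(0.600, -0.130)
step 1 (dt=0.01): k1=(-0.130, -0.680), k2=(-0.133, -0.681), k3=(-0.133, -0.681), k4=(-0.137, -0.683); state += dt/6·(k1+2k2+2k3+k4)
t=0.010: state=(0.599, -0.137)
t=0.020: state=(0.597, -0.144)
t=0.030: state=(0.596, -0.151)
continuing one RK4 step at a time; state shown every 10 steps (Δt=0.1):
t=0.100: state=(0.584, -0.199)
t=0.200: state=(0.560, -0.272)
t=0.300: state=(0.529, -0.347)
t=0.400: state=(0.490, -0.426)
t=0.500: state=(0.444, -0.507)
t=0.600: state=(0.389, -0.592)
t=0.700: state=(0.325, -0.681)
t=0.800: state=(0.253, -0.774)
t=0.900: state=(0.170, -0.870)
t=1.000: state=(0.078, -0.969)
t=1.100: state=(-0.024, -1.070)
t=1.200: state=(-0.136, -1.168)
t=1.300: state=(-0.257, -1.260)
t=1.400: state=(-0.387, -1.340)
t=1.500: state=(-0.524, -1.398)
t=1.600: state=(-0.666, -1.426)
t=1.700: state=(-0.808, -1.414)
t=1.800: state=(-0.947, -1.356)
t=1.900: state=(-1.078, -1.252)
t=2.000: state=(-1.196, -1.105)
t=2.100: state=(-1.298, -0.926)
t=2.200: state=(-1.380, -0.729)
t=2.300: state=(-1.443, -0.528)
compare at T: x=-1.443, y=-0.528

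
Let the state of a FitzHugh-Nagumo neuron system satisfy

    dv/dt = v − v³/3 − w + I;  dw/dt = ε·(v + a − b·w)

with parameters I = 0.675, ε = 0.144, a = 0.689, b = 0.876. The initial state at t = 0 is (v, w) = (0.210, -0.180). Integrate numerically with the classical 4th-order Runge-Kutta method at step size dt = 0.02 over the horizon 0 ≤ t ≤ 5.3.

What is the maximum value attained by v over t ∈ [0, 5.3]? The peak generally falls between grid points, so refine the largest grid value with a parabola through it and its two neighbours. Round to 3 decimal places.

t=0.000: state=(0.210, -0.180)
step 1 (dt=0.02): k1=(1.062, 0.152), k2=(1.071, 0.153), k3=(1.071, 0.154), k4=(1.079, 0.155); state += dt/6·(k1+2k2+2k3+k4)
t=0.020: state=(0.231, -0.177)
t=0.040: state=(0.253, -0.174)
t=0.060: state=(0.275, -0.171)
continuing one RK4 step at a time; state shown every 10 steps (Δt=0.2):
t=0.200: state=(0.440, -0.147)
t=0.400: state=(0.701, -0.107)
t=0.600: state=(0.980, -0.061)
t=0.800: state=(1.251, -0.008)
t=1.000: state=(1.483, 0.051)
t=1.200: state=(1.656, 0.114)
t=1.400: state=(1.767, 0.179)
t=1.600: state=(1.830, 0.246)
t=1.800: state=(1.859, 0.312)
t=2.000: state=(1.866, 0.377)
t=2.200: state=(1.860, 0.440)
t=2.400: state=(1.847, 0.501)
t=2.600: state=(1.829, 0.561)
t=2.800: state=(1.809, 0.618)
t=3.000: state=(1.787, 0.673)
t=3.200: state=(1.764, 0.727)
t=3.400: state=(1.740, 0.778)
t=3.600: state=(1.716, 0.827)
t=3.800: state=(1.692, 0.875)
t=4.000: state=(1.667, 0.920)
t=4.200: state=(1.643, 0.964)
t=4.400: state=(1.618, 1.006)
t=4.600: state=(1.593, 1.046)
t=4.800: state=(1.568, 1.085)
t=5.000: state=(1.542, 1.121)
t=5.200: state=(1.517, 1.157)
t=5.300: state=(1.504, 1.174)
largest grid value and its neighbours: v(1.980)=1.86601, v(2.000)=1.86604, v(2.020)=1.86595
parabola through these three points peaks at t≈1.996 with v≈1.86604

max v = 1.866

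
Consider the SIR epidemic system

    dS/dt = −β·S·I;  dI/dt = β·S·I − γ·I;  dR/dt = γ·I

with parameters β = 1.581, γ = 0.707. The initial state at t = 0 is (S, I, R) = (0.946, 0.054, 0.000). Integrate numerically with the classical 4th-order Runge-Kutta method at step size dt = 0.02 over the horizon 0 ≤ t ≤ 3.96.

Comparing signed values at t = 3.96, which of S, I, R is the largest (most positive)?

t=0.000: state=(0.946, 0.054, 0.000)
step 1 (dt=0.02): k1=(-0.081, 0.043, 0.038), k2=(-0.081, 0.043, 0.038), k3=(-0.081, 0.043, 0.038), k4=(-0.082, 0.043, 0.039); state += dt/6·(k1+2k2+2k3+k4)
t=0.020: state=(0.944, 0.055, 0.001)
t=0.040: state=(0.943, 0.056, 0.002)
t=0.060: state=(0.941, 0.057, 0.002)
continuing one RK4 step at a time; state shown every 10 steps (Δt=0.2):
t=0.200: state=(0.929, 0.063, 0.008)
t=0.400: state=(0.909, 0.073, 0.018)
t=0.600: state=(0.887, 0.084, 0.029)
t=0.800: state=(0.862, 0.097, 0.042)
t=1.000: state=(0.834, 0.110, 0.056)
t=1.200: state=(0.804, 0.123, 0.073)
t=1.400: state=(0.771, 0.137, 0.091)
t=1.600: state=(0.737, 0.151, 0.112)
t=1.800: state=(0.701, 0.165, 0.134)
t=2.000: state=(0.664, 0.178, 0.158)
t=2.200: state=(0.627, 0.189, 0.184)
t=2.400: state=(0.589, 0.199, 0.212)
t=2.600: state=(0.553, 0.207, 0.240)
t=2.800: state=(0.517, 0.213, 0.270)
t=3.000: state=(0.483, 0.216, 0.301)
t=3.200: state=(0.451, 0.218, 0.331)
t=3.400: state=(0.421, 0.217, 0.362)
t=3.600: state=(0.393, 0.214, 0.393)
t=3.800: state=(0.368, 0.210, 0.423)
t=3.960: state=(0.349, 0.205, 0.446)
compare at T: S=0.349, I=0.205, R=0.446

largest component: R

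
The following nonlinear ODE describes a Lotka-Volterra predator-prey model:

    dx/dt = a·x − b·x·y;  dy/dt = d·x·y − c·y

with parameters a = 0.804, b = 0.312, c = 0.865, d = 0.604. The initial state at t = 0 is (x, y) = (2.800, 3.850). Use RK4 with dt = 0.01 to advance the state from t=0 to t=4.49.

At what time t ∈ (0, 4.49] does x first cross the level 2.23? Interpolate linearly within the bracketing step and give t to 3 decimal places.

t=0.000: state=(2.800, 3.850)
step 1 (dt=0.01): k1=(-1.112, 3.181), k2=(-1.124, 3.181), k3=(-1.124, 3.181), k4=(-1.135, 3.181); state += dt/6·(k1+2k2+2k3+k4)
t=0.010: state=(2.789, 3.882)
t=0.020: state=(2.777, 3.914)
t=0.030: state=(2.766, 3.945)
continuing one RK4 step at a time; state shown every 20 steps (Δt=0.2):
t=0.200: state=(2.536, 4.473)
t=0.390: state=(2.230, 4.991)
next step: t=0.400: state=(2.214, 5.015) — x has crossed 2.23
linear interpolation between t=0.390 (2.23049) and t=0.400 (2.21367) → t≈0.390

t = 0.390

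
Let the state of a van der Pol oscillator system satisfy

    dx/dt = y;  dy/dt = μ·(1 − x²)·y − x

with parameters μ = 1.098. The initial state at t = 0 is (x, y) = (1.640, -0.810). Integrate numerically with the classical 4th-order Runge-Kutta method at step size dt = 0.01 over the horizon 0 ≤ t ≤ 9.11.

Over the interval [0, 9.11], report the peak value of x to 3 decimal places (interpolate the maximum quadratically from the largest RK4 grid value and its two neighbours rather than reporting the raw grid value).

t=0.000: state=(1.640, -0.810)
step 1 (dt=0.01): k1=(-0.810, -0.137), k2=(-0.811, -0.144), k3=(-0.811, -0.144), k4=(-0.811, -0.150); state += dt/6·(k1+2k2+2k3+k4)
t=0.010: state=(1.632, -0.811)
t=0.020: state=(1.624, -0.813)
t=0.030: state=(1.616, -0.815)
continuing one RK4 step at a time; state shown every 50 steps (Δt=0.5):
t=0.500: state=(1.194, -1.021)
t=1.000: state=(0.558, -1.610)
t=1.500: state=(-0.518, -2.711)
t=2.000: state=(-1.752, -1.555)
t=2.500: state=(-2.014, 0.155)
t=3.000: state=(-1.818, 0.546)
t=3.500: state=(-1.494, 0.755)
t=4.000: state=(-1.043, 1.086)
t=4.500: state=(-0.343, 1.816)
t=5.000: state=(0.842, 2.780)
t=5.500: state=(1.886, 0.965)
t=6.000: state=(1.977, -0.297)
t=6.500: state=(1.741, -0.596)
t=7.000: state=(1.390, -0.820)
t=7.500: state=(0.892, -1.222)
t=8.000: state=(0.086, -2.111)
t=8.500: state=(-1.199, -2.625)
t=9.000: state=(-1.977, -0.441)
t=9.110: state=(-2.007, -0.124)
largest grid value and its neighbours: x(5.790)=2.01014, x(5.800)=2.01018, x(5.810)=2.01002
parabola through these three points peaks at t≈5.797 with x≈2.01019

max x = 2.010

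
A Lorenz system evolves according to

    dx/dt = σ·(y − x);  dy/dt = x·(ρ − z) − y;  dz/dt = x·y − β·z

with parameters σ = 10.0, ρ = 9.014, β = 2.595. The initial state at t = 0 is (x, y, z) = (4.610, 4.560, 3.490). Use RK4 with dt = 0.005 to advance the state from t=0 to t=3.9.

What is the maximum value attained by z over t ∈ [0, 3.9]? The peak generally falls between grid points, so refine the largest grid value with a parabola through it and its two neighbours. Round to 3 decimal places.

t=0.000: state=(4.610, 4.560, 3.490)
step 1 (dt=0.005): k1=(-0.500, 20.906, 11.965), k2=(0.035, 20.709, 12.123), k3=(0.017, 20.715, 12.125), k4=(0.535, 20.523, 12.286); state += dt/6·(k1+2k2+2k3+k4)
t=0.005: state=(4.610, 4.664, 3.551)
t=0.010: state=(4.615, 4.765, 3.613)
t=0.015: state=(4.625, 4.865, 3.677)
continuing one RK4 step at a time; state shown every 40 steps (Δt=0.2):
t=0.200: state=(6.335, 7.245, 7.468)
t=0.400: state=(6.152, 5.055, 11.049)
t=0.600: state=(3.739, 2.825, 9.341)
t=0.800: state=(2.874, 2.858, 6.885)
t=1.000: state=(3.421, 3.941, 5.731)
t=1.200: state=(4.752, 5.471, 6.506)
t=1.400: state=(5.697, 5.769, 8.758)
t=1.600: state=(4.995, 4.378, 9.508)
t=1.800: state=(3.941, 3.610, 8.299)
t=2.000: state=(3.767, 3.901, 7.115)
t=2.200: state=(4.331, 4.711, 6.962)
t=2.400: state=(5.015, 5.243, 7.884)
t=2.600: state=(5.047, 4.857, 8.754)
t=2.800: state=(4.498, 4.219, 8.547)
t=3.000: state=(4.151, 4.103, 7.822)
t=3.200: state=(4.288, 4.451, 7.446)
t=3.400: state=(4.667, 4.842, 7.714)
t=3.600: state=(4.853, 4.845, 8.248)
t=3.800: state=(4.670, 4.524, 8.396)
t=3.900: state=(4.524, 4.386, 8.276)
largest grid value and its neighbours: z(0.410)=11.06447, z(0.415)=11.06627, z(0.420)=11.06410
parabola through these three points peaks at t≈0.415 with z≈11.06627

max z = 11.066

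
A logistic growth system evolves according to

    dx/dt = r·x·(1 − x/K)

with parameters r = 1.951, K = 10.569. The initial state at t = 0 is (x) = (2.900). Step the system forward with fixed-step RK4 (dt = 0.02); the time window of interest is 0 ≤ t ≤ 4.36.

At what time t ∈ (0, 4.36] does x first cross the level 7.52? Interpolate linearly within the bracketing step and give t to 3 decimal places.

t = 0.961

t=0.000: state=(2.900)
step 1 (dt=0.02): k1=(4.105), k2=(4.141), k3=(4.142), k4=(4.177); state += dt/6·(k1+2k2+2k3+k4)
t=0.020: state=(2.983)
t=0.040: state=(3.067)
t=0.060: state=(3.153)
continuing one RK4 step at a time; state shown every 10 steps (Δt=0.2):
t=0.200: state=(3.788)
t=0.400: state=(4.779)
t=0.600: state=(5.806)
t=0.800: state=(6.796)
t=0.960: state=(7.515)
next step: t=0.980: state=(7.599) — x has crossed 7.52
linear interpolation between t=0.960 (7.51508) and t=0.980 (7.59911) → t≈0.961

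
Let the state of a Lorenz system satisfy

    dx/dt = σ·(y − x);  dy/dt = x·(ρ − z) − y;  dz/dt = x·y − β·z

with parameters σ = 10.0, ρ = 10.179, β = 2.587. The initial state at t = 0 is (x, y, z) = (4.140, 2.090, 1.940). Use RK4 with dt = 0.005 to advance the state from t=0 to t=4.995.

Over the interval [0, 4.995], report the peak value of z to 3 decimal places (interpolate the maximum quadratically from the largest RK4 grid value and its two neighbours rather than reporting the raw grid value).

max z = 13.726

t=0.000: state=(4.140, 2.090, 1.940)
step 1 (dt=0.005): k1=(-20.500, 32.019, 3.634), k2=(-19.187, 31.480, 3.831), k3=(-19.233, 31.506, 3.831), k4=(-17.963, 30.992, 4.020); state += dt/6·(k1+2k2+2k3+k4)
t=0.005: state=(4.044, 2.247, 1.959)
t=0.010: state=(3.960, 2.400, 1.980)
t=0.015: state=(3.888, 2.548, 2.003)
continuing one RK4 step at a time; state shown every 40 steps (Δt=0.2):
t=0.200: state=(5.298, 7.142, 4.470)
t=0.400: state=(8.064, 7.973, 12.094)
t=0.600: state=(4.825, 2.787, 12.550)
t=0.800: state=(2.404, 1.978, 8.559)
t=1.000: state=(2.500, 2.929, 5.974)
t=1.200: state=(4.004, 5.065, 5.604)
t=1.400: state=(6.260, 7.149, 8.633)
t=1.600: state=(6.240, 5.328, 11.791)
t=1.800: state=(4.129, 3.305, 10.264)
t=2.000: state=(3.401, 3.456, 7.943)
t=2.200: state=(4.121, 4.729, 7.107)
t=2.400: state=(5.476, 6.072, 8.459)
t=2.600: state=(5.850, 5.558, 10.487)
t=2.800: state=(4.769, 4.188, 10.214)
t=3.000: state=(4.064, 3.977, 8.757)
t=3.200: state=(4.356, 4.691, 8.022)
t=3.400: state=(5.143, 5.506, 8.650)
t=3.600: state=(5.461, 5.373, 9.815)
t=3.800: state=(4.938, 4.598, 9.886)
t=4.000: state=(4.447, 4.342, 9.073)
t=4.200: state=(4.541, 4.716, 8.542)
t=4.400: state=(4.986, 5.203, 8.824)
t=4.600: state=(5.212, 5.195, 9.482)
t=4.800: state=(4.963, 4.775, 9.618)
t=4.995: state=(4.659, 4.569, 9.198)
largest grid value and its neighbours: z(0.495)=13.72447, z(0.500)=13.72513, z(0.505)=13.71827
parabola through these three points peaks at t≈0.498 with z≈13.72577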